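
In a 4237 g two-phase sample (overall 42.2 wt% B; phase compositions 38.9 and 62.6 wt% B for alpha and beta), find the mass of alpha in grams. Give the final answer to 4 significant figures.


f_alpha = (C_beta - C0) / (C_beta - C_alpha)
f_alpha = (62.6 - 42.2) / (62.6 - 38.9) = 0.860759
m_alpha = f_alpha * m_total = 0.860759 * 4237 = 3647 g


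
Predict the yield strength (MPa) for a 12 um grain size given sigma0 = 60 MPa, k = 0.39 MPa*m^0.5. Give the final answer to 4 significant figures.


sigma_y = sigma0 + k / sqrt(d)
d = 12 um = 1.2e-05 m
sigma_y = 60 + 0.39 / sqrt(1.2e-05)
sigma_y = 172.6 MPa


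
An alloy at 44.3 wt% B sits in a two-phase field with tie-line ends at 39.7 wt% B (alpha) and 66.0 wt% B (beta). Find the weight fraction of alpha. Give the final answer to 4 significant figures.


f_alpha = (C_beta - C0) / (C_beta - C_alpha)
f_alpha = (66.0 - 44.3) / (66.0 - 39.7)
f_alpha = 0.8251


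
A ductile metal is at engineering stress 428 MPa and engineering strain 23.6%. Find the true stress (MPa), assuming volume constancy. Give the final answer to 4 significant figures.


sigma_true = sigma_eng * (1 + epsilon_eng)
sigma_true = 428 * (1 + 0.236)
sigma_true = 529 MPa


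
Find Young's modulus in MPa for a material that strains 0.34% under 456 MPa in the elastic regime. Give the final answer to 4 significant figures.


E = sigma / epsilon
epsilon = 0.34% = 3.4e-03
E = 456 / 3.4e-03
E = 134100 MPa


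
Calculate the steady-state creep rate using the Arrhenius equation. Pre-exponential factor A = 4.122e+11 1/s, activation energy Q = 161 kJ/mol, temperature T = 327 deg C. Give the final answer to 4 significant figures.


rate = A * exp(-Q / (R*T))
T = 327 + 273.15 = 600.15 K
rate = 4.122e+11 * exp(-161e3 / (8.314 * 600.15))
rate = 3.998e-03 1/s


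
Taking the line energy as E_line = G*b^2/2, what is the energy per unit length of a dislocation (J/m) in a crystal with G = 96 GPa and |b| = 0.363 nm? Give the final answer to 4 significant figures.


E = G*b^2/2
b = 0.363 nm = 3.63e-10 m
G = 96 GPa = 9.6e+10 Pa
E = 0.5 * 9.6e+10 * (3.63e-10)^2
E = 6.325e-09 J/m


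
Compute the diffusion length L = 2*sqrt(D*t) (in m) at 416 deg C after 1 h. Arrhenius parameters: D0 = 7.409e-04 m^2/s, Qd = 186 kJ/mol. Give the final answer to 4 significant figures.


Step 1: D = D0 * exp(-Qd/(R*T))
T = 689.15 K
D = 7.409e-04 * exp(-186e3 / (8.314 * 689.15)) = 5.90529e-18 m^2/s
Step 2: L = 2*sqrt(D*t)
t = 1 h = 3600 s
L = 2*sqrt(5.90529e-18 * 3600) = 2.916e-07 m


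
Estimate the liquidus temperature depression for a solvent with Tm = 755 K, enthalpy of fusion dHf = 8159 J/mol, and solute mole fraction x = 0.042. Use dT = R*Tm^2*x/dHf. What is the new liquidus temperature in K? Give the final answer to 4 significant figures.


dT = R*Tm^2*x / dHf
dT = 8.314 * 755^2 * 0.042 / 8159
dT = 24.3959 K
T_new = 755 - 24.3959 = 730.6 K


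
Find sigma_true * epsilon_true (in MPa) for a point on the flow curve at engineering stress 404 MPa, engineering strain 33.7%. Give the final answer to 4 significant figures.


sigma_true = sigma_eng * (1 + epsilon_eng)
sigma_true = 404 * (1 + 0.337) = 540.148 MPa
epsilon_true = ln(1 + epsilon_eng)
epsilon_true = ln(1 + 0.337) = 0.290428
sigma_true * epsilon_true = 540.148 * 0.290428 = 156.9 MPa


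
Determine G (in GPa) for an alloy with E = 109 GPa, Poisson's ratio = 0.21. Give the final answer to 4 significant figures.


G = E / (2*(1+nu))
G = 109 / (2*(1+0.21))
G = 45.04 GPa


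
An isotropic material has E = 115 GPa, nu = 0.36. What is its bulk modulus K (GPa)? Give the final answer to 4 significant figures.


K = E / (3*(1-2*nu))
K = 115 / (3*(1-2*0.36))
K = 136.9 GPa


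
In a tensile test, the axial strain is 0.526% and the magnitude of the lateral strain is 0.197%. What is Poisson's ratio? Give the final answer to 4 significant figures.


nu = -epsilon_lat / epsilon_axial
Lateral strain is contraction (negative), so using magnitudes:
nu = 0.197 / 0.526
nu = 0.3745


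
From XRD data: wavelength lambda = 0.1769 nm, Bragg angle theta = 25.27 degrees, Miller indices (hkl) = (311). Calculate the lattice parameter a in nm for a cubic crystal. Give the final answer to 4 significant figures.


d = lambda / (2*sin(theta))
d = 0.1769 / (2*sin(25.27 deg))
d = 0.207199 nm
a = d * sqrt(h^2+k^2+l^2) = 0.207199 * sqrt(11)
a = 0.6872 nm


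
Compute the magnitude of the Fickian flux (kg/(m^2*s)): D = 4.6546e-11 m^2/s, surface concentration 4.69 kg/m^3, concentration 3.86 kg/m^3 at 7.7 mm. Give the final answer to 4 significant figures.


J = -D * (dC/dx) = D * (C1 - C2) / dx
J = 4.6546e-11 * (4.69 - 3.86) / 7.7e-03
J = 5.017e-09 kg/(m^2*s)


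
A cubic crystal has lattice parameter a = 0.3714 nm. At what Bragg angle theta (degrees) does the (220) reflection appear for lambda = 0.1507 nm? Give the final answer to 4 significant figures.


d = a / sqrt(h^2+k^2+l^2)
d = 0.3714 / sqrt(8) = 0.13131 nm
lambda = 2*d*sin(theta)  =>  sin(theta) = lambda / (2*d)
sin(theta) = 0.1507 / (2 * 0.13131) = 0.573834
theta = 35.02 deg


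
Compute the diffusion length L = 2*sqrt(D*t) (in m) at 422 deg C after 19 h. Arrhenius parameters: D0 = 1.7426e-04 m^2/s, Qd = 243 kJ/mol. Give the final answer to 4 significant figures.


Step 1: D = D0 * exp(-Qd/(R*T))
T = 695.15 K
D = 1.7426e-04 * exp(-243e3 / (8.314 * 695.15)) = 9.57513e-23 m^2/s
Step 2: L = 2*sqrt(D*t)
t = 19 h = 68400 s
L = 2*sqrt(9.57513e-23 * 68400) = 5.118e-09 m


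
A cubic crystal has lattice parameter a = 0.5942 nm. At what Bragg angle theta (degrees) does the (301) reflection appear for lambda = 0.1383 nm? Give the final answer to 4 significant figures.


d = a / sqrt(h^2+k^2+l^2)
d = 0.5942 / sqrt(10) = 0.187903 nm
lambda = 2*d*sin(theta)  =>  sin(theta) = lambda / (2*d)
sin(theta) = 0.1383 / (2 * 0.187903) = 0.36801
theta = 21.59 deg


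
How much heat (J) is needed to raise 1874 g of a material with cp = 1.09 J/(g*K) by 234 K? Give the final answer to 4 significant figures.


Q = m * cp * dT
Q = 1874 * 1.09 * 234
Q = 478000 J


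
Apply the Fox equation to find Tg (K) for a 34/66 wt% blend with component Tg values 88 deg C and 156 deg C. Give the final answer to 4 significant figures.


1/Tg = w1/Tg1 + w2/Tg2 (in Kelvin)
Tg1 = 361.15 K, Tg2 = 429.15 K
1/Tg = 0.34/361.15 + 0.66/429.15
Tg = 403.3 K


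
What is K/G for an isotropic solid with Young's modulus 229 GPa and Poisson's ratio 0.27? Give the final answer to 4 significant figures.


G = E / (2*(1+nu))
G = 229 / (2*(1+0.27)) = 90.1575 GPa
K = E / (3*(1-2*nu))
K = 229 / (3*(1-2*0.27)) = 165.942 GPa
K/G = 165.942 / 90.1575 = 1.841


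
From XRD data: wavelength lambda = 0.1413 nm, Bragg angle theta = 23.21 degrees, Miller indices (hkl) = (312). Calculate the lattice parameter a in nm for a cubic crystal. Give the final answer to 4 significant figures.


d = lambda / (2*sin(theta))
d = 0.1413 / (2*sin(23.21 deg))
d = 0.179268 nm
a = d * sqrt(h^2+k^2+l^2) = 0.179268 * sqrt(14)
a = 0.6708 nm


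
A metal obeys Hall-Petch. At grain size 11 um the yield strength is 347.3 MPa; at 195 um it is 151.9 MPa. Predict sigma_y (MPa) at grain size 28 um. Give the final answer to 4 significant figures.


sigma_y = sigma0 + k / sqrt(d)
1/sqrt(d1) = 1/sqrt(1.1e-05) = 301.511;  1/sqrt(d2) = 71.6115
k = (sigma1 - sigma2) / (1/sqrt(d1) - 1/sqrt(d2)) = (347.3 - 151.9) / (301.511 - 71.6115) = 0.849935 MPa*m^0.5
sigma0 = sigma1 - k/sqrt(d1) = 347.3 - 0.849935*301.511 = 91.0349 MPa
sigma_y(d3) = 91.0349 + 0.849935 / sqrt(2.8e-05) = 251.7 MPa


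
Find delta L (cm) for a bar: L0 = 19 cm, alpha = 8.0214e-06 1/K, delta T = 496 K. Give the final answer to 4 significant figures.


dL = L0 * alpha * dT
dL = 19 * 8.0214e-06 * 496
dL = 0.07559 cm


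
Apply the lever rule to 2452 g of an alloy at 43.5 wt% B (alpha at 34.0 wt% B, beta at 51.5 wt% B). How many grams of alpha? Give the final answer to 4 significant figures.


f_alpha = (C_beta - C0) / (C_beta - C_alpha)
f_alpha = (51.5 - 43.5) / (51.5 - 34.0) = 0.457143
m_alpha = f_alpha * m_total = 0.457143 * 2452 = 1121 g


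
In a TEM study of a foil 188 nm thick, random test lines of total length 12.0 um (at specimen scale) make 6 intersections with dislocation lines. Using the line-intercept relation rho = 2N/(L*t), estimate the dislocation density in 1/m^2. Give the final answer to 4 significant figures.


rho = 2N / (L * t)
L = 12.0 um = 1.2e-05 m, t = 188 nm = 1.88e-07 m
rho = 2 * 6 / (1.2e-05 * 1.88e-07)
rho = 5.319e+12 1/m^2


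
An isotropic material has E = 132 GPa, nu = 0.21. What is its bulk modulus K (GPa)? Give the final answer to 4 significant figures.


K = E / (3*(1-2*nu))
K = 132 / (3*(1-2*0.21))
K = 75.86 GPa


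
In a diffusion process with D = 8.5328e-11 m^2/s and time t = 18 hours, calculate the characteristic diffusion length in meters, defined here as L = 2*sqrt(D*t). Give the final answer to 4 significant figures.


t = 18 hr = 64800 s
Diffusion length = 2*sqrt(D*t)
= 2*sqrt(8.5328e-11 * 64800)
= 4.703e-03 m


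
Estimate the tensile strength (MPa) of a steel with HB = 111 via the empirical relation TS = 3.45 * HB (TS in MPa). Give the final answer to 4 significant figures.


TS (MPa) = 3.45 * HB
TS = 3.45 * 111
TS = 383 MPa


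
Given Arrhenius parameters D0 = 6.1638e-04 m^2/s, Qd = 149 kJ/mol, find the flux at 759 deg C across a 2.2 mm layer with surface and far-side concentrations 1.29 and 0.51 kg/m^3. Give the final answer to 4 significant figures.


Step 1: D = D0 * exp(-Qd/(R*T))
T = 759 + 273.15 = 1032.15 K
D = 6.1638e-04 * exp(-149e3 / (8.314 * 1032.15)) = 1.77437e-11 m^2/s
Step 2: J = D * (C1 - C2) / dx
J = 1.77437e-11 * (1.29 - 0.51) / 2.2e-03
J = 6.291e-09 kg/(m^2*s)


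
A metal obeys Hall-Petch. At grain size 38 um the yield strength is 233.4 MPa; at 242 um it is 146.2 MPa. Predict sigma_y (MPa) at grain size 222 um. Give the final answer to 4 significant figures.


sigma_y = sigma0 + k / sqrt(d)
1/sqrt(d1) = 1/sqrt(3.8e-05) = 162.221;  1/sqrt(d2) = 64.2824
k = (sigma1 - sigma2) / (1/sqrt(d1) - 1/sqrt(d2)) = (233.4 - 146.2) / (162.221 - 64.2824) = 0.89035 MPa*m^0.5
sigma0 = sigma1 - k/sqrt(d1) = 233.4 - 0.89035*162.221 = 88.9661 MPa
sigma_y(d3) = 88.9661 + 0.89035 / sqrt(2.22e-04) = 148.7 MPa


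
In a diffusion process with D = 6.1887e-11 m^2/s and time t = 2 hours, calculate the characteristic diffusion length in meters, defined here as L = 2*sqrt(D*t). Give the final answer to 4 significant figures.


t = 2 hr = 7200 s
Diffusion length = 2*sqrt(D*t)
= 2*sqrt(6.1887e-11 * 7200)
= 1.335e-03 m


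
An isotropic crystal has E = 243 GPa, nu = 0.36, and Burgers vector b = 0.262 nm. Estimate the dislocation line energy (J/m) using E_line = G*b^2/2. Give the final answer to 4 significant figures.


Step 1: G = E / (2*(1+nu))
G = 243 / (2*(1+0.36)) = 89.3382 GPa = 8.93382e+10 Pa
Step 2: E_line = G*b^2/2
b = 0.262 nm = 2.62e-10 m
E_line = 0.5 * 8.93382e+10 * (2.62e-10)^2 = 3.066e-09 J/m


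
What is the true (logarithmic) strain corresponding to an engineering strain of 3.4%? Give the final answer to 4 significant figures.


epsilon_true = ln(1 + epsilon_eng)
epsilon_true = ln(1 + 0.034)
epsilon_true = 0.03343


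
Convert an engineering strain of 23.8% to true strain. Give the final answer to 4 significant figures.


epsilon_true = ln(1 + epsilon_eng)
epsilon_true = ln(1 + 0.238)
epsilon_true = 0.2135


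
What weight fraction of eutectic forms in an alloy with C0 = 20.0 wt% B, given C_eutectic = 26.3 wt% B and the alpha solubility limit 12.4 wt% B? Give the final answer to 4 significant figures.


f_primary = (C_e - C0) / (C_e - C_alpha_max)
f_primary = (26.3 - 20.0) / (26.3 - 12.4)
f_primary = 0.453237
f_eutectic = 1 - 0.453237 = 0.5468


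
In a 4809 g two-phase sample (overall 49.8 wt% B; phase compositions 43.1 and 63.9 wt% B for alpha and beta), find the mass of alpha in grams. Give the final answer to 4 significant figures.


f_alpha = (C_beta - C0) / (C_beta - C_alpha)
f_alpha = (63.9 - 49.8) / (63.9 - 43.1) = 0.677885
m_alpha = f_alpha * m_total = 0.677885 * 4809 = 3260 g


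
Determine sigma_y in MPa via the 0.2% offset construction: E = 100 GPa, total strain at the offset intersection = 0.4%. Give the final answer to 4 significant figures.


Offset strain = 0.002
Elastic strain at yield = total_strain - offset = 4e-03 - 0.002 = 2e-03
sigma_y = E * elastic_strain = 100000 * 2e-03
sigma_y = 200 MPa


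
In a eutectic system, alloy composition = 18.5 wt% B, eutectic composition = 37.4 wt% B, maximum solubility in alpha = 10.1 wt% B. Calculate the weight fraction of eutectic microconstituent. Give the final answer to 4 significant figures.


f_primary = (C_e - C0) / (C_e - C_alpha_max)
f_primary = (37.4 - 18.5) / (37.4 - 10.1)
f_primary = 0.692308
f_eutectic = 1 - 0.692308 = 0.3077


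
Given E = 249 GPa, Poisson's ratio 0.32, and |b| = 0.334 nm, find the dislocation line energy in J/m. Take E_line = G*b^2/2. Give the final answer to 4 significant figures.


Step 1: G = E / (2*(1+nu))
G = 249 / (2*(1+0.32)) = 94.3182 GPa = 9.43182e+10 Pa
Step 2: E_line = G*b^2/2
b = 0.334 nm = 3.34e-10 m
E_line = 0.5 * 9.43182e+10 * (3.34e-10)^2 = 5.261e-09 J/m


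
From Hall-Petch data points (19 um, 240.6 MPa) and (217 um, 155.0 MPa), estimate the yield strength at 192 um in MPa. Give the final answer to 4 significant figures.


sigma_y = sigma0 + k / sqrt(d)
1/sqrt(d1) = 1/sqrt(1.9e-05) = 229.416;  1/sqrt(d2) = 67.8844
k = (sigma1 - sigma2) / (1/sqrt(d1) - 1/sqrt(d2)) = (240.6 - 155.0) / (229.416 - 67.8844) = 0.529928 MPa*m^0.5
sigma0 = sigma1 - k/sqrt(d1) = 240.6 - 0.529928*229.416 = 119.026 MPa
sigma_y(d3) = 119.026 + 0.529928 / sqrt(1.92e-04) = 157.3 MPa


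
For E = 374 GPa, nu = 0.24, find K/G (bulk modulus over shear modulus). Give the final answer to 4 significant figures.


G = E / (2*(1+nu))
G = 374 / (2*(1+0.24)) = 150.806 GPa
K = E / (3*(1-2*nu))
K = 374 / (3*(1-2*0.24)) = 239.744 GPa
K/G = 239.744 / 150.806 = 1.59


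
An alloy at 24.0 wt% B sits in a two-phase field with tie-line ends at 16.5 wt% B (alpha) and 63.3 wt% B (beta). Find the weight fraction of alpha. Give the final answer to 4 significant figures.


f_alpha = (C_beta - C0) / (C_beta - C_alpha)
f_alpha = (63.3 - 24.0) / (63.3 - 16.5)
f_alpha = 0.8397


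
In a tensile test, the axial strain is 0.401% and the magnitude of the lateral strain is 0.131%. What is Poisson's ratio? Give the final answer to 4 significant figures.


nu = -epsilon_lat / epsilon_axial
Lateral strain is contraction (negative), so using magnitudes:
nu = 0.131 / 0.401
nu = 0.3267


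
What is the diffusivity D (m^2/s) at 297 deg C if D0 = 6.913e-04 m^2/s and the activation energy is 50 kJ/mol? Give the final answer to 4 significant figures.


D = D0 * exp(-Qd / (R*T))
T = 570.15 K
D = 6.913e-04 * exp(-50e3 / (8.314 * 570.15))
D = 1.814e-08 m^2/s


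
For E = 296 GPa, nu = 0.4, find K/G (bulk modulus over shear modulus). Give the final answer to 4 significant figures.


G = E / (2*(1+nu))
G = 296 / (2*(1+0.4)) = 105.714 GPa
K = E / (3*(1-2*nu))
K = 296 / (3*(1-2*0.4)) = 493.333 GPa
K/G = 493.333 / 105.714 = 4.667


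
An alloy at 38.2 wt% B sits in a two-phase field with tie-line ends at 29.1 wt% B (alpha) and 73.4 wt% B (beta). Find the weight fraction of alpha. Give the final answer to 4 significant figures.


f_alpha = (C_beta - C0) / (C_beta - C_alpha)
f_alpha = (73.4 - 38.2) / (73.4 - 29.1)
f_alpha = 0.7946


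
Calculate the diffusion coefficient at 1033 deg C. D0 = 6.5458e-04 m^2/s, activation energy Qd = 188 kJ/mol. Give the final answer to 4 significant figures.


D = D0 * exp(-Qd / (R*T))
T = 1306.15 K
D = 6.5458e-04 * exp(-188e3 / (8.314 * 1306.15))
D = 1.983e-11 m^2/s


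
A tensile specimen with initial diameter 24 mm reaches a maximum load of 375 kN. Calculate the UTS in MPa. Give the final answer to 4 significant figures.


A0 = pi*(d/2)^2 = pi*(24/2)^2 = 452.389 mm^2
UTS = F_max / A0 = 375*1000 / 452.389
UTS = 828.9 MPa


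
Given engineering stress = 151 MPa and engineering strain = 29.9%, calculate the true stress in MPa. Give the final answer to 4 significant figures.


sigma_true = sigma_eng * (1 + epsilon_eng)
sigma_true = 151 * (1 + 0.299)
sigma_true = 196.1 MPa


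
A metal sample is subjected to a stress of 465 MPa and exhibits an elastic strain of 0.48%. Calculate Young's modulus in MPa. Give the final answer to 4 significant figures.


E = sigma / epsilon
epsilon = 0.48% = 4.8e-03
E = 465 / 4.8e-03
E = 96880 MPa


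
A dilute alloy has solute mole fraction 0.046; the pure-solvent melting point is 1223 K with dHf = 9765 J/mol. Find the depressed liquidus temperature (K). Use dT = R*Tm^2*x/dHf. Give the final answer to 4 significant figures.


dT = R*Tm^2*x / dHf
dT = 8.314 * 1223^2 * 0.046 / 9765
dT = 58.5799 K
T_new = 1223 - 58.5799 = 1164 K


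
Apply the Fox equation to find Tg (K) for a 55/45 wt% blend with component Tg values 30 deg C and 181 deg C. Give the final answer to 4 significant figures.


1/Tg = w1/Tg1 + w2/Tg2 (in Kelvin)
Tg1 = 303.15 K, Tg2 = 454.15 K
1/Tg = 0.55/303.15 + 0.45/454.15
Tg = 356.5 K


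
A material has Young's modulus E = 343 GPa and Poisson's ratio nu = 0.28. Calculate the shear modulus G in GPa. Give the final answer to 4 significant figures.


G = E / (2*(1+nu))
G = 343 / (2*(1+0.28))
G = 134 GPa


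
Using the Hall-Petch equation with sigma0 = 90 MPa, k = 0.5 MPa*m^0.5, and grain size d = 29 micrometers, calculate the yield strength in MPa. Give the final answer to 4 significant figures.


sigma_y = sigma0 + k / sqrt(d)
d = 29 um = 2.9e-05 m
sigma_y = 90 + 0.5 / sqrt(2.9e-05)
sigma_y = 182.8 MPa


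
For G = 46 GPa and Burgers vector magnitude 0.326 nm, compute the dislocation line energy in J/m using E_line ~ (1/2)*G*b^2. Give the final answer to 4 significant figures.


E = G*b^2/2
b = 0.326 nm = 3.26e-10 m
G = 46 GPa = 4.6e+10 Pa
E = 0.5 * 4.6e+10 * (3.26e-10)^2
E = 2.444e-09 J/m


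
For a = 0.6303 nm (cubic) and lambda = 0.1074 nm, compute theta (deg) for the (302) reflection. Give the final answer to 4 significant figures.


d = a / sqrt(h^2+k^2+l^2)
d = 0.6303 / sqrt(13) = 0.174814 nm
lambda = 2*d*sin(theta)  =>  sin(theta) = lambda / (2*d)
sin(theta) = 0.1074 / (2 * 0.174814) = 0.307184
theta = 17.89 deg


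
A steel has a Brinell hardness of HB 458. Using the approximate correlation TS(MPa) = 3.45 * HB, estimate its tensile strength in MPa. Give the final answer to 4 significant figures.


TS (MPa) = 3.45 * HB
TS = 3.45 * 458
TS = 1580 MPa


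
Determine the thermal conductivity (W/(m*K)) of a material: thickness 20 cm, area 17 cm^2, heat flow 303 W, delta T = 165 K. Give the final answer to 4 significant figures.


k = Q*L / (A*dT)
L = 0.2 m, A = 1.7e-03 m^2
k = 303 * 0.2 / (1.7e-03 * 165)
k = 216 W/(m*K)


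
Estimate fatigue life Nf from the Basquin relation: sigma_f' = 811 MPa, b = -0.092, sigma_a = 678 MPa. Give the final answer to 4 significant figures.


sigma_a = sigma_f' * (2*Nf)^b
2*Nf = (sigma_a / sigma_f')^(1/b)
2*Nf = (678 / 811)^(1/-0.092)
2*Nf = 7.00739
Nf = 3.504 cycles


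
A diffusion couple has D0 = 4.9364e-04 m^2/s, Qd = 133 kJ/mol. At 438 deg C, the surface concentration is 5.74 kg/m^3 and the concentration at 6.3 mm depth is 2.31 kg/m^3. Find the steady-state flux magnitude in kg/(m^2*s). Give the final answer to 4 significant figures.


Step 1: D = D0 * exp(-Qd/(R*T))
T = 438 + 273.15 = 711.15 K
D = 4.9364e-04 * exp(-133e3 / (8.314 * 711.15)) = 8.39618e-14 m^2/s
Step 2: J = D * (C1 - C2) / dx
J = 8.39618e-14 * (5.74 - 2.31) / 6.3e-03
J = 4.571e-11 kg/(m^2*s)


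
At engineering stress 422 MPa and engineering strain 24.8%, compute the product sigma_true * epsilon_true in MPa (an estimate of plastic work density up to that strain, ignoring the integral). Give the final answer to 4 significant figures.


sigma_true = sigma_eng * (1 + epsilon_eng)
sigma_true = 422 * (1 + 0.248) = 526.656 MPa
epsilon_true = ln(1 + epsilon_eng)
epsilon_true = ln(1 + 0.248) = 0.221542
sigma_true * epsilon_true = 526.656 * 0.221542 = 116.7 MPa


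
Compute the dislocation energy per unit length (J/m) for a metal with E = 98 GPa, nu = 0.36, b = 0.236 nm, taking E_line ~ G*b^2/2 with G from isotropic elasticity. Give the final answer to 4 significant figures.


Step 1: G = E / (2*(1+nu))
G = 98 / (2*(1+0.36)) = 36.0294 GPa = 3.60294e+10 Pa
Step 2: E_line = G*b^2/2
b = 0.236 nm = 2.36e-10 m
E_line = 0.5 * 3.60294e+10 * (2.36e-10)^2 = 1.003e-09 J/m


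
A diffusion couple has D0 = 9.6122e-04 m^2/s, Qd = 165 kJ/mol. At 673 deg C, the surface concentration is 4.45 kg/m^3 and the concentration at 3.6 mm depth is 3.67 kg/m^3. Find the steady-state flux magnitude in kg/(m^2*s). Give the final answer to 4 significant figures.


Step 1: D = D0 * exp(-Qd/(R*T))
T = 673 + 273.15 = 946.15 K
D = 9.6122e-04 * exp(-165e3 / (8.314 * 946.15)) = 7.4687e-13 m^2/s
Step 2: J = D * (C1 - C2) / dx
J = 7.4687e-13 * (4.45 - 3.67) / 3.6e-03
J = 1.618e-10 kg/(m^2*s)


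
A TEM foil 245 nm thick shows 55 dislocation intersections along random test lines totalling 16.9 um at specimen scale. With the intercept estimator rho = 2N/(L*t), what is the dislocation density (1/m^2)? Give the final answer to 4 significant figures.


rho = 2N / (L * t)
L = 16.9 um = 1.69e-05 m, t = 245 nm = 2.45e-07 m
rho = 2 * 55 / (1.69e-05 * 2.45e-07)
rho = 2.657e+13 1/m^2


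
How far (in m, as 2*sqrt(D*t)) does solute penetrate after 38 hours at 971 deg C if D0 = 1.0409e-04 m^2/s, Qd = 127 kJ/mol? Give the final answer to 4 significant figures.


Step 1: D = D0 * exp(-Qd/(R*T))
T = 1244.15 K
D = 1.0409e-04 * exp(-127e3 / (8.314 * 1244.15)) = 4.84421e-10 m^2/s
Step 2: L = 2*sqrt(D*t)
t = 38 h = 136800 s
L = 2*sqrt(4.84421e-10 * 136800) = 0.01628 m


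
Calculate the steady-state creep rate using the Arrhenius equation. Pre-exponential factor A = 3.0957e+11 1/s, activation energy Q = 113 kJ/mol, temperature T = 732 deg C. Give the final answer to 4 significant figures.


rate = A * exp(-Q / (R*T))
T = 732 + 273.15 = 1005.15 K
rate = 3.0957e+11 * exp(-113e3 / (8.314 * 1005.15))
rate = 415200 1/s


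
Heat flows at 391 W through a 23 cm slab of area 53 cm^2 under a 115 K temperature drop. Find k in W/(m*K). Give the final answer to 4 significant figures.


k = Q*L / (A*dT)
L = 0.23 m, A = 5.3e-03 m^2
k = 391 * 0.23 / (5.3e-03 * 115)
k = 147.5 W/(m*K)


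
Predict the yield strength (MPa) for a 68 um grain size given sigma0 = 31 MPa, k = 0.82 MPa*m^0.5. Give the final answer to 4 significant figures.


sigma_y = sigma0 + k / sqrt(d)
d = 68 um = 6.8e-05 m
sigma_y = 31 + 0.82 / sqrt(6.8e-05)
sigma_y = 130.4 MPa


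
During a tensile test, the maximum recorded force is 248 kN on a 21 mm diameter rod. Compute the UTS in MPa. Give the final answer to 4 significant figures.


A0 = pi*(d/2)^2 = pi*(21/2)^2 = 346.361 mm^2
UTS = F_max / A0 = 248*1000 / 346.361
UTS = 716 MPa


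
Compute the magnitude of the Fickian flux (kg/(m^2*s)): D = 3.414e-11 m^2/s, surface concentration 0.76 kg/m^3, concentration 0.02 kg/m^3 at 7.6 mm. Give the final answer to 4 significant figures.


J = -D * (dC/dx) = D * (C1 - C2) / dx
J = 3.414e-11 * (0.76 - 0.02) / 7.6e-03
J = 3.324e-09 kg/(m^2*s)


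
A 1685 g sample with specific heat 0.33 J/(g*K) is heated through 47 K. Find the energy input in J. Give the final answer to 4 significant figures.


Q = m * cp * dT
Q = 1685 * 0.33 * 47
Q = 26130 J


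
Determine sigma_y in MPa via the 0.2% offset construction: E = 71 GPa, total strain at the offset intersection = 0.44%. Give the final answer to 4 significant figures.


Offset strain = 0.002
Elastic strain at yield = total_strain - offset = 4.4e-03 - 0.002 = 2.4e-03
sigma_y = E * elastic_strain = 71000 * 2.4e-03
sigma_y = 170.4 MPa


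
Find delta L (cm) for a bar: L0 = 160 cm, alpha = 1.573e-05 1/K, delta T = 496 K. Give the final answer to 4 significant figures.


dL = L0 * alpha * dT
dL = 160 * 1.573e-05 * 496
dL = 1.248 cm


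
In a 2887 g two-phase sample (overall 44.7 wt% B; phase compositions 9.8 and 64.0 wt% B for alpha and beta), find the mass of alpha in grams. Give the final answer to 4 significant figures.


f_alpha = (C_beta - C0) / (C_beta - C_alpha)
f_alpha = (64.0 - 44.7) / (64.0 - 9.8) = 0.356089
m_alpha = f_alpha * m_total = 0.356089 * 2887 = 1028 g


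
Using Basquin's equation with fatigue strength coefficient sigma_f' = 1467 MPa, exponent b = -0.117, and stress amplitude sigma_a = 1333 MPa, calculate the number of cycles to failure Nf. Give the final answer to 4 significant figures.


sigma_a = sigma_f' * (2*Nf)^b
2*Nf = (sigma_a / sigma_f')^(1/b)
2*Nf = (1333 / 1467)^(1/-0.117)
2*Nf = 2.26754
Nf = 1.134 cycles


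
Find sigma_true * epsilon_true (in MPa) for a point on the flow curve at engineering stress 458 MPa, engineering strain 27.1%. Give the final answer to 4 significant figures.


sigma_true = sigma_eng * (1 + epsilon_eng)
sigma_true = 458 * (1 + 0.271) = 582.118 MPa
epsilon_true = ln(1 + epsilon_eng)
epsilon_true = ln(1 + 0.271) = 0.239804
sigma_true * epsilon_true = 582.118 * 0.239804 = 139.6 MPa


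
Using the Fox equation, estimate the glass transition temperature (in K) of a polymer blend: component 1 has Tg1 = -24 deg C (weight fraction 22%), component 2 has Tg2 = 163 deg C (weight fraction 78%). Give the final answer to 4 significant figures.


1/Tg = w1/Tg1 + w2/Tg2 (in Kelvin)
Tg1 = 249.15 K, Tg2 = 436.15 K
1/Tg = 0.22/249.15 + 0.78/436.15
Tg = 374.3 K


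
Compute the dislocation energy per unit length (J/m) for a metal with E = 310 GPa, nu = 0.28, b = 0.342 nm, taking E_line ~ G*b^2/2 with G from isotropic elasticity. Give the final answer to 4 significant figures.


Step 1: G = E / (2*(1+nu))
G = 310 / (2*(1+0.28)) = 121.094 GPa = 1.21094e+11 Pa
Step 2: E_line = G*b^2/2
b = 0.342 nm = 3.42e-10 m
E_line = 0.5 * 1.21094e+11 * (3.42e-10)^2 = 7.082e-09 J/m


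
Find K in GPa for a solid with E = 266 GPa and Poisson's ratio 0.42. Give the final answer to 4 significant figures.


K = E / (3*(1-2*nu))
K = 266 / (3*(1-2*0.42))
K = 554.2 GPa


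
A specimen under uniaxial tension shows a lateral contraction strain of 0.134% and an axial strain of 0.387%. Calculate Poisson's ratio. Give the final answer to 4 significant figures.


nu = -epsilon_lat / epsilon_axial
Lateral strain is contraction (negative), so using magnitudes:
nu = 0.134 / 0.387
nu = 0.3463


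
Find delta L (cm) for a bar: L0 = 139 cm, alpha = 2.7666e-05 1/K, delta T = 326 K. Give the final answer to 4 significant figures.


dL = L0 * alpha * dT
dL = 139 * 2.7666e-05 * 326
dL = 1.254 cm


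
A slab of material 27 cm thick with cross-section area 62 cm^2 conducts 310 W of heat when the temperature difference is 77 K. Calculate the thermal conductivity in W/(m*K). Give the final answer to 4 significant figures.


k = Q*L / (A*dT)
L = 0.27 m, A = 6.2e-03 m^2
k = 310 * 0.27 / (6.2e-03 * 77)
k = 175.3 W/(m*K)


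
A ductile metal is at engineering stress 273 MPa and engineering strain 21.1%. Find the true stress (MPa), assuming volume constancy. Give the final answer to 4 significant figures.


sigma_true = sigma_eng * (1 + epsilon_eng)
sigma_true = 273 * (1 + 0.211)
sigma_true = 330.6 MPa


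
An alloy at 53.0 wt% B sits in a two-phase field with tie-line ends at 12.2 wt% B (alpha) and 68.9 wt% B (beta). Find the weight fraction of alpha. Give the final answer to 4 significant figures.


f_alpha = (C_beta - C0) / (C_beta - C_alpha)
f_alpha = (68.9 - 53.0) / (68.9 - 12.2)
f_alpha = 0.2804


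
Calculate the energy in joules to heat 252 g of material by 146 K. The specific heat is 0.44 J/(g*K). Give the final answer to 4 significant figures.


Q = m * cp * dT
Q = 252 * 0.44 * 146
Q = 16190 J


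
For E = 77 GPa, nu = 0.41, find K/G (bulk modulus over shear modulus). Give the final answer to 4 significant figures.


G = E / (2*(1+nu))
G = 77 / (2*(1+0.41)) = 27.305 GPa
K = E / (3*(1-2*nu))
K = 77 / (3*(1-2*0.41)) = 142.593 GPa
K/G = 142.593 / 27.305 = 5.222


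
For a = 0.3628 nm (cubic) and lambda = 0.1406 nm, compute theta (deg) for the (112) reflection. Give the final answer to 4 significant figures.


d = a / sqrt(h^2+k^2+l^2)
d = 0.3628 / sqrt(6) = 0.148112 nm
lambda = 2*d*sin(theta)  =>  sin(theta) = lambda / (2*d)
sin(theta) = 0.1406 / (2 * 0.148112) = 0.474639
theta = 28.34 deg


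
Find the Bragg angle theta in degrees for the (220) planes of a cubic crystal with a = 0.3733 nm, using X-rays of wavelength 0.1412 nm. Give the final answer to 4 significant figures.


d = a / sqrt(h^2+k^2+l^2)
d = 0.3733 / sqrt(8) = 0.131981 nm
lambda = 2*d*sin(theta)  =>  sin(theta) = lambda / (2*d)
sin(theta) = 0.1412 / (2 * 0.131981) = 0.534924
theta = 32.34 deg


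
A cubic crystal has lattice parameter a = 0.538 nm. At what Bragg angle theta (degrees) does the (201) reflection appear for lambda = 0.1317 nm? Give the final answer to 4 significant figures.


d = a / sqrt(h^2+k^2+l^2)
d = 0.538 / sqrt(5) = 0.240601 nm
lambda = 2*d*sin(theta)  =>  sin(theta) = lambda / (2*d)
sin(theta) = 0.1317 / (2 * 0.240601) = 0.27369
theta = 15.88 deg


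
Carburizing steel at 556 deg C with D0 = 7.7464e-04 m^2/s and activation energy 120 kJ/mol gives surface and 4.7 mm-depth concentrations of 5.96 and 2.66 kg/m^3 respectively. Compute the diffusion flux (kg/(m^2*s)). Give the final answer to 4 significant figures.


Step 1: D = D0 * exp(-Qd/(R*T))
T = 556 + 273.15 = 829.15 K
D = 7.7464e-04 * exp(-120e3 / (8.314 * 829.15)) = 2.13348e-11 m^2/s
Step 2: J = D * (C1 - C2) / dx
J = 2.13348e-11 * (5.96 - 2.66) / 4.7e-03
J = 1.498e-08 kg/(m^2*s)


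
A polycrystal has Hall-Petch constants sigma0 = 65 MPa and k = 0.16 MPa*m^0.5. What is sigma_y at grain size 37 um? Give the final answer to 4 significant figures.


sigma_y = sigma0 + k / sqrt(d)
d = 37 um = 3.7e-05 m
sigma_y = 65 + 0.16 / sqrt(3.7e-05)
sigma_y = 91.3 MPa


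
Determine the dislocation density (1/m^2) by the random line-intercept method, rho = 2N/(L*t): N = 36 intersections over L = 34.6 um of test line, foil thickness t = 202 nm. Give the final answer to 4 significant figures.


rho = 2N / (L * t)
L = 34.6 um = 3.46e-05 m, t = 202 nm = 2.02e-07 m
rho = 2 * 36 / (3.46e-05 * 2.02e-07)
rho = 1.03e+13 1/m^2


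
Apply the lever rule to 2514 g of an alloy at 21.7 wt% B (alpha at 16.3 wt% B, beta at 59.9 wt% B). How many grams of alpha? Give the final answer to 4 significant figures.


f_alpha = (C_beta - C0) / (C_beta - C_alpha)
f_alpha = (59.9 - 21.7) / (59.9 - 16.3) = 0.876147
m_alpha = f_alpha * m_total = 0.876147 * 2514 = 2203 g


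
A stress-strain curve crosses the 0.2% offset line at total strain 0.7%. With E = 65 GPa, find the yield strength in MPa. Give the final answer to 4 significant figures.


Offset strain = 0.002
Elastic strain at yield = total_strain - offset = 7e-03 - 0.002 = 5e-03
sigma_y = E * elastic_strain = 65000 * 5e-03
sigma_y = 325 MPa


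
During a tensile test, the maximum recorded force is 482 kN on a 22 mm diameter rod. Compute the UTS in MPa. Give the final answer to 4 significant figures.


A0 = pi*(d/2)^2 = pi*(22/2)^2 = 380.133 mm^2
UTS = F_max / A0 = 482*1000 / 380.133
UTS = 1268 MPa


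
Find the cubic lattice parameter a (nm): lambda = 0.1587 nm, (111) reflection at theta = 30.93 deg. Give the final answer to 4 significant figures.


d = lambda / (2*sin(theta))
d = 0.1587 / (2*sin(30.93 deg))
d = 0.15438 nm
a = d * sqrt(h^2+k^2+l^2) = 0.15438 * sqrt(3)
a = 0.2674 nm


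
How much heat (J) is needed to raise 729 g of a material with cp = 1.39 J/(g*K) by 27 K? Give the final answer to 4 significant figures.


Q = m * cp * dT
Q = 729 * 1.39 * 27
Q = 27360 J


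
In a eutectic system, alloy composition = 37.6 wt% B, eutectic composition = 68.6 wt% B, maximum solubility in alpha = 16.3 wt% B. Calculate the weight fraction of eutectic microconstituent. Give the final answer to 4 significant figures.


f_primary = (C_e - C0) / (C_e - C_alpha_max)
f_primary = (68.6 - 37.6) / (68.6 - 16.3)
f_primary = 0.592734
f_eutectic = 1 - 0.592734 = 0.4073


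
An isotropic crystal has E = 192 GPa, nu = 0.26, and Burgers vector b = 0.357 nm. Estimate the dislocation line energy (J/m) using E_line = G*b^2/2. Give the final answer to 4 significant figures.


Step 1: G = E / (2*(1+nu))
G = 192 / (2*(1+0.26)) = 76.1905 GPa = 7.61905e+10 Pa
Step 2: E_line = G*b^2/2
b = 0.357 nm = 3.57e-10 m
E_line = 0.5 * 7.61905e+10 * (3.57e-10)^2 = 4.855e-09 J/m


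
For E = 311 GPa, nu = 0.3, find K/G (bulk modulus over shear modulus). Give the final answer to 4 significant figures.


G = E / (2*(1+nu))
G = 311 / (2*(1+0.3)) = 119.615 GPa
K = E / (3*(1-2*nu))
K = 311 / (3*(1-2*0.3)) = 259.167 GPa
K/G = 259.167 / 119.615 = 2.167


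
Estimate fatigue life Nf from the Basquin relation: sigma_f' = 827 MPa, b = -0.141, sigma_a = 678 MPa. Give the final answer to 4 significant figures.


sigma_a = sigma_f' * (2*Nf)^b
2*Nf = (sigma_a / sigma_f')^(1/b)
2*Nf = (678 / 827)^(1/-0.141)
2*Nf = 4.09153
Nf = 2.046 cycles


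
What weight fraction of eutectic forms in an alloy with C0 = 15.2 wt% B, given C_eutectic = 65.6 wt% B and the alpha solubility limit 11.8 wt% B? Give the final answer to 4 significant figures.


f_primary = (C_e - C0) / (C_e - C_alpha_max)
f_primary = (65.6 - 15.2) / (65.6 - 11.8)
f_primary = 0.936803
f_eutectic = 1 - 0.936803 = 0.0632


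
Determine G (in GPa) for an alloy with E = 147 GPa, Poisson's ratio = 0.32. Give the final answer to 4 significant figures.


G = E / (2*(1+nu))
G = 147 / (2*(1+0.32))
G = 55.68 GPa


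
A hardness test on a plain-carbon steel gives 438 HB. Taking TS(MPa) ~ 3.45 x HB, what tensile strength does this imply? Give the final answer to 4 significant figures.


TS (MPa) = 3.45 * HB
TS = 3.45 * 438
TS = 1511 MPa


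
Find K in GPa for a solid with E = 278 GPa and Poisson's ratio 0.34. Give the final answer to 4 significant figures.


K = E / (3*(1-2*nu))
K = 278 / (3*(1-2*0.34))
K = 289.6 GPa


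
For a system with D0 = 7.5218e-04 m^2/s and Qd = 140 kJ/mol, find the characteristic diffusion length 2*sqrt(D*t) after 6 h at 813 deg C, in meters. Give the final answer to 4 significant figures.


Step 1: D = D0 * exp(-Qd/(R*T))
T = 1086.15 K
D = 7.5218e-04 * exp(-140e3 / (8.314 * 1086.15)) = 1.39079e-10 m^2/s
Step 2: L = 2*sqrt(D*t)
t = 6 h = 21600 s
L = 2*sqrt(1.39079e-10 * 21600) = 3.466e-03 m


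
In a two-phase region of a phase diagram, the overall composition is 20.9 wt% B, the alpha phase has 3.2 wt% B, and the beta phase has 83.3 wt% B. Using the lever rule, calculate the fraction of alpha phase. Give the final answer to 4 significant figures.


f_alpha = (C_beta - C0) / (C_beta - C_alpha)
f_alpha = (83.3 - 20.9) / (83.3 - 3.2)
f_alpha = 0.779


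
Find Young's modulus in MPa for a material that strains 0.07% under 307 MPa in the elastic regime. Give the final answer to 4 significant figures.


E = sigma / epsilon
epsilon = 0.07% = 7e-04
E = 307 / 7e-04
E = 438600 MPa


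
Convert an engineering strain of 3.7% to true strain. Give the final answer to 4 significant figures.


epsilon_true = ln(1 + epsilon_eng)
epsilon_true = ln(1 + 0.037)
epsilon_true = 0.03633


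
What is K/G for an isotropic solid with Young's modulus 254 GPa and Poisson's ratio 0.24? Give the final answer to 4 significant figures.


G = E / (2*(1+nu))
G = 254 / (2*(1+0.24)) = 102.419 GPa
K = E / (3*(1-2*nu))
K = 254 / (3*(1-2*0.24)) = 162.821 GPa
K/G = 162.821 / 102.419 = 1.59


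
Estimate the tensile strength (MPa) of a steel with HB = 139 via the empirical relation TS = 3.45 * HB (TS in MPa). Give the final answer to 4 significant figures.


TS (MPa) = 3.45 * HB
TS = 3.45 * 139
TS = 479.6 MPa


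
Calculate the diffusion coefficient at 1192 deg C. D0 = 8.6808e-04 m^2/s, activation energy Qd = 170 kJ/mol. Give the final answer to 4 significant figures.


D = D0 * exp(-Qd / (R*T))
T = 1465.15 K
D = 8.6808e-04 * exp(-170e3 / (8.314 * 1465.15))
D = 7.544e-10 m^2/s


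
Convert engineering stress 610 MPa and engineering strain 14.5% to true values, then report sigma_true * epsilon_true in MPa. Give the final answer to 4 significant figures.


sigma_true = sigma_eng * (1 + epsilon_eng)
sigma_true = 610 * (1 + 0.145) = 698.45 MPa
epsilon_true = ln(1 + epsilon_eng)
epsilon_true = ln(1 + 0.145) = 0.135405
sigma_true * epsilon_true = 698.45 * 0.135405 = 94.57 MPa


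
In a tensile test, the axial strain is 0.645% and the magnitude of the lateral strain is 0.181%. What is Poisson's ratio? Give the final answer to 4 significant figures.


nu = -epsilon_lat / epsilon_axial
Lateral strain is contraction (negative), so using magnitudes:
nu = 0.181 / 0.645
nu = 0.2806


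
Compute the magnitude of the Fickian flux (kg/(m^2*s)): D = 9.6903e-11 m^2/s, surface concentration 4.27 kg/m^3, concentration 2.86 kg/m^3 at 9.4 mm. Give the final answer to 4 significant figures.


J = -D * (dC/dx) = D * (C1 - C2) / dx
J = 9.6903e-11 * (4.27 - 2.86) / 9.4e-03
J = 1.454e-08 kg/(m^2*s)


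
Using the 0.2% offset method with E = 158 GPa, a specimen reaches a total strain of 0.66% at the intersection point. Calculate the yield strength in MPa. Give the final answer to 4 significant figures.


Offset strain = 0.002
Elastic strain at yield = total_strain - offset = 6.6e-03 - 0.002 = 4.6e-03
sigma_y = E * elastic_strain = 158000 * 4.6e-03
sigma_y = 726.8 MPa


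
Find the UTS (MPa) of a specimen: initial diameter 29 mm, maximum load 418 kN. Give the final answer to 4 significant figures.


A0 = pi*(d/2)^2 = pi*(29/2)^2 = 660.52 mm^2
UTS = F_max / A0 = 418*1000 / 660.52
UTS = 632.8 MPa


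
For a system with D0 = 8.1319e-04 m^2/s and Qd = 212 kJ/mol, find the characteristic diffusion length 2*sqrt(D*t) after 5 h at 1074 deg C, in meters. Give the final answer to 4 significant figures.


Step 1: D = D0 * exp(-Qd/(R*T))
T = 1347.15 K
D = 8.1319e-04 * exp(-212e3 / (8.314 * 1347.15)) = 4.89518e-12 m^2/s
Step 2: L = 2*sqrt(D*t)
t = 5 h = 18000 s
L = 2*sqrt(4.89518e-12 * 18000) = 5.937e-04 m


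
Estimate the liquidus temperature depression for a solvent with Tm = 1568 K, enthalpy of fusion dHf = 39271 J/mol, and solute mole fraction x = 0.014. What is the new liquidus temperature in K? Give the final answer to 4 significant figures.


dT = R*Tm^2*x / dHf
dT = 8.314 * 1568^2 * 0.014 / 39271
dT = 7.28716 K
T_new = 1568 - 7.28716 = 1561 K


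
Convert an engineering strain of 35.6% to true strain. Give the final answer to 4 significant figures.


epsilon_true = ln(1 + epsilon_eng)
epsilon_true = ln(1 + 0.356)
epsilon_true = 0.3045


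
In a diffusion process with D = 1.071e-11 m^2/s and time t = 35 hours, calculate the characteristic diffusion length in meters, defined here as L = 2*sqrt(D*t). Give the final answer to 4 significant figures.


t = 35 hr = 126000 s
Diffusion length = 2*sqrt(D*t)
= 2*sqrt(1.071e-11 * 126000)
= 2.323e-03 m


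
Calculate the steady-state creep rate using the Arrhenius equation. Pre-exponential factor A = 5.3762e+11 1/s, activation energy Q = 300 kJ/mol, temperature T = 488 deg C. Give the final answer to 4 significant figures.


rate = A * exp(-Q / (R*T))
T = 488 + 273.15 = 761.15 K
rate = 5.3762e+11 * exp(-300e3 / (8.314 * 761.15))
rate = 1.387e-09 1/s


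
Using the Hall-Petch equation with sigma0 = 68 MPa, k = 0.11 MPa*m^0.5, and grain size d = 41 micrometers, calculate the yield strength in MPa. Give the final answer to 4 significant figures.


sigma_y = sigma0 + k / sqrt(d)
d = 41 um = 4.1e-05 m
sigma_y = 68 + 0.11 / sqrt(4.1e-05)
sigma_y = 85.18 MPa


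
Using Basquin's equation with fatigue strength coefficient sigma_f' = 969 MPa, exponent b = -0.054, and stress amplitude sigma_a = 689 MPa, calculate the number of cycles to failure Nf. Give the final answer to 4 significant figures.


sigma_a = sigma_f' * (2*Nf)^b
2*Nf = (sigma_a / sigma_f')^(1/b)
2*Nf = (689 / 969)^(1/-0.054)
2*Nf = 552.939
Nf = 276.5 cycles
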